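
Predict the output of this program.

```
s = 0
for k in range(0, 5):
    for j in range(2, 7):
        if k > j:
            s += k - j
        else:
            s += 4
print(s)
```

k=0,j=2: not 0>2, s = 0+4 = 4
k=0,j=3: not 0>3, s = 4+4 = 8
k=0,j=4: not 0>4, s = 8+4 = 12
k=0,j=5: not 0>5, s = 12+4 = 16
k=0,j=6: not 0>6, s = 16+4 = 20
k=1,j=2: not 1>2, s = 20+4 = 24
k=1,j=3: not 1>3, s = 24+4 = 28
k=1,j=4: not 1>4, s = 28+4 = 32
k=1,j=5: not 1>5, s = 32+4 = 36
k=1,j=6: not 1>6, s = 36+4 = 40
k=2,j=2: not 2>2, s = 40+4 = 44
k=2,j=3: not 2>3, s = 44+4 = 48
k=2,j=4: not 2>4, s = 48+4 = 52
k=2,j=5: not 2>5, s = 52+4 = 56
k=2,j=6: not 2>6, s = 56+4 = 60
k=3,j=2: 3>2, s = 60+1 = 61
k=3,j=3: not 3>3, s = 61+4 = 65
k=3,j=4: not 3>4, s = 65+4 = 69
k=3,j=5: not 3>5, s = 69+4 = 73
k=3,j=6: not 3>6, s = 73+4 = 77
k=4,j=2: 4>2, s = 77+2 = 79
k=4,j=3: 4>3, s = 79+1 = 80
k=4,j=4: not 4>4, s = 80+4 = 84
k=4,j=5: not 4>5, s = 84+4 = 88
k=4,j=6: not 4>6, s = 88+4 = 92

92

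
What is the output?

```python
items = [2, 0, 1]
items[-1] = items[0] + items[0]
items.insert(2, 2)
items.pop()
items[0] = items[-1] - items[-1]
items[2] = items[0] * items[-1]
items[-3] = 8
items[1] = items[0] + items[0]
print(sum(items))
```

24

items[-1] = items[0]+items[0] = 2+2 = 4 → [2, 0, 4]
insert 2 at 2 → [2, 0, 2, 4]
pop() removes 4 → [2, 0, 2]
items[0] = items[-1]-items[-1] = 2-2 = 0 → [0, 0, 2]
items[2] = items[0]*items[-1] = 0*2 = 0 → [0, 0, 0]
items[-3] = 8 → [8, 0, 0]
items[1] = items[0]+items[0] = 8+8 = 16 → [8, 16, 0]
sum = 24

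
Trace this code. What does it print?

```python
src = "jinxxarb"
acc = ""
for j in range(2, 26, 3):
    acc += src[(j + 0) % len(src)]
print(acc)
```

najxrixb

j=2: add src[2]='n' → 'n'
j=5: add src[5]='a' → 'na'
j=8: add src[0]='j' → 'naj'
j=11: add src[3]='x' → 'najx'
j=14: add src[6]='r' → 'najxr'
j=17: add src[1]='i' → 'najxri'
j=20: add src[4]='x' → 'najxrix'
j=23: add src[7]='b' → 'najxrixb'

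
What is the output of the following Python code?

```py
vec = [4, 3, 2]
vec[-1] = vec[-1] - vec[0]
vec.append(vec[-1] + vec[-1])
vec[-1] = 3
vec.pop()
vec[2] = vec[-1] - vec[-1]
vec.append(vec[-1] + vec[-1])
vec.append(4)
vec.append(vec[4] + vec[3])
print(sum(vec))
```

vec[-1] = vec[-1]-vec[0] = 2-4 = -2 → [4, 3, -2]
append vec[-1]+vec[-1] = (-2)+(-2) = -4 → [4, 3, -2, -4]
vec[-1] = 3 → [4, 3, -2, 3]
pop() removes 3 → [4, 3, -2]
vec[2] = vec[-1]-vec[-1] = (-2)-(-2) = 0 → [4, 3, 0]
append vec[-1]+vec[-1] = 0+0 = 0 → [4, 3, 0, 0]
append 4 → [4, 3, 0, 0, 4]
append vec[4]+vec[3] = 4+0 = 4 → [4, 3, 0, 0, 4, 4]
sum = 15

15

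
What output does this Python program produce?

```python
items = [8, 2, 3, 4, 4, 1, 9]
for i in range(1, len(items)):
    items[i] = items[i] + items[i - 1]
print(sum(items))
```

122

i=1: items[1] = 2+8 = 10 → [8, 10, 3, 4, 4, 1, 9]
i=2: items[2] = 3+10 = 13 → [8, 10, 13, 4, 4, 1, 9]
i=3: items[3] = 4+13 = 17 → [8, 10, 13, 17, 4, 1, 9]
i=4: items[4] = 4+17 = 21 → [8, 10, 13, 17, 21, 1, 9]
i=5: items[5] = 1+21 = 22 → [8, 10, 13, 17, 21, 22, 9]
i=6: items[6] = 9+22 = 31 → [8, 10, 13, 17, 21, 22, 31]
sum = 122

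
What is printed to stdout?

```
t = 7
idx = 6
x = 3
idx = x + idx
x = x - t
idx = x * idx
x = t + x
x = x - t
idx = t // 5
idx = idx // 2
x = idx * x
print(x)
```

0

idx = 3+6 = 9
x = 3-7 = -4
idx = (-4)*9 = -36
x = 7+(-4) = 3
x = 3-7 = -4
idx = 7//5 = 1
idx = 1//2 = 0
x = 0*(-4) = 0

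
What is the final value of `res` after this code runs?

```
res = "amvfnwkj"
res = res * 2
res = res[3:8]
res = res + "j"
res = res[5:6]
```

repeat ×2 → 'amvfnwkjamvfnwkj'
slice [3:8] → 'fnwkj'
+ 'j' → 'fnwkjj'
slice [5:6] → 'j'

'j'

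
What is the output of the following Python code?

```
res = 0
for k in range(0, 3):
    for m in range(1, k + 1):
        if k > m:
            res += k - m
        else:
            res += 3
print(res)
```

7

k=1,m=1: not 1>1, res = 0+3 = 3
k=2,m=1: 2>1, res = 3+1 = 4
k=2,m=2: not 2>2, res = 4+3 = 7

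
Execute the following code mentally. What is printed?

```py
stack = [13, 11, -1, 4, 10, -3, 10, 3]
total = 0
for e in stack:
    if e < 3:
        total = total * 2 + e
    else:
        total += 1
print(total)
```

9

e=13: not <3, total = 0+1 = 1
e=11: not <3, total = 1+1 = 2
e=-1: <3, total = 2*2+(-1) = 3
e=4: not <3, total = 3+1 = 4
e=10: not <3, total = 4+1 = 5
e=-3: <3, total = 5*2+(-3) = 7
e=10: not <3, total = 7+1 = 8
e=3: not <3, total = 8+1 = 9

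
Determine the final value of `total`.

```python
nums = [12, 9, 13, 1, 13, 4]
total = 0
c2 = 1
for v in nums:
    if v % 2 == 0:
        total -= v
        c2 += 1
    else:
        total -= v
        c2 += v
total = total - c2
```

-91

v=12: even, total = 0-12 = -12; c2=2
v=9: not even, total = (-12)-9 = -21; c2=11
v=13: not even, total = (-21)-13 = -34; c2=24
v=1: not even, total = (-34)-1 = -35; c2=25
v=13: not even, total = (-35)-13 = -48; c2=38
v=4: even, total = (-48)-4 = -52; c2=39
total-c2 = (-52)-39 = -91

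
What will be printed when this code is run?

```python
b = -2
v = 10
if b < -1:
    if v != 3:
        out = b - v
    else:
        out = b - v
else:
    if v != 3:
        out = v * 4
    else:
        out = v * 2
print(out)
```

b=-2, v=10
b < -1 is True; v != 3 is True
→ out = b - v = -12

-12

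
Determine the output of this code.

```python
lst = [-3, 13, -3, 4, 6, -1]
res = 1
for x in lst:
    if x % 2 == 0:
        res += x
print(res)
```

11

x=-3: not even
x=13: not even
x=-3: not even
x=4: even, res = 1+4 = 5
x=6: even, res = 5+6 = 11
x=-1: not even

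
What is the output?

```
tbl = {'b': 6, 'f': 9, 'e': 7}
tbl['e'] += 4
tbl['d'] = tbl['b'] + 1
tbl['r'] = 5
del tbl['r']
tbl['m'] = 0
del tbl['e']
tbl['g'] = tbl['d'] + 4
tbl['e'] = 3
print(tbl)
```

{'b': 6, 'f': 9, 'd': 7, 'm': 0, 'g': 11, 'e': 3}

tbl['e'] = 7+4 = 11 → {'b': 6, 'f': 9, 'e': 11}
tbl['d'] = tbl['b']+1 = 7 → {'b': 6, 'f': 9, 'e': 11, 'd': 7}
tbl['r'] = 5 → {'b': 6, 'f': 9, 'e': 11, 'd': 7, 'r': 5}
del 'r' → {'b': 6, 'f': 9, 'e': 11, 'd': 7}
tbl['m'] = 0 → {'b': 6, 'f': 9, 'e': 11, 'd': 7, 'm': 0}
del 'e' → {'b': 6, 'f': 9, 'd': 7, 'm': 0}
tbl['g'] = tbl['d']+4 = 11 → {'b': 6, 'f': 9, 'd': 7, 'm': 0, 'g': 11}
tbl['e'] = 3 → {'b': 6, 'f': 9, 'd': 7, 'm': 0, 'g': 11, 'e': 3}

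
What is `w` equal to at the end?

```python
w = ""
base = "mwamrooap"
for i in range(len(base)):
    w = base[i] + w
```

i=0: prepend 'm' → 'm'
i=1: prepend 'w' → 'wm'
i=2: prepend 'a' → 'awm'
i=3: prepend 'm' → 'mawm'
i=4: prepend 'r' → 'rmawm'
i=5: prepend 'o' → 'ormawm'
i=6: prepend 'o' → 'oormawm'
i=7: prepend 'a' → 'aoormawm'
i=8: prepend 'p' → 'paoormawm'

'paoormawm'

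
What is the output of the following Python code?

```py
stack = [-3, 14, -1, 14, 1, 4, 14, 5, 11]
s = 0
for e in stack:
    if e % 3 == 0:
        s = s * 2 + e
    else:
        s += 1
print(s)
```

5

e=-3: %3==0, s = 0*2+(-3) = -3
e=14: not %3==0, s = (-3)+1 = -2
e=-1: not %3==0, s = (-2)+1 = -1
e=14: not %3==0, s = (-1)+1 = 0
e=1: not %3==0, s = 0+1 = 1
e=4: not %3==0, s = 1+1 = 2
e=14: not %3==0, s = 2+1 = 3
e=5: not %3==0, s = 3+1 = 4
e=11: not %3==0, s = 4+1 = 5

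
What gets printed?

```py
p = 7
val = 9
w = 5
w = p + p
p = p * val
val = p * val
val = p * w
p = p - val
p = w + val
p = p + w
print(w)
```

14

w = 7+7 = 14
p = 7*9 = 63
val = 63*9 = 567
val = 63*14 = 882
p = 63-882 = -819
p = 14+882 = 896
p = 896+14 = 910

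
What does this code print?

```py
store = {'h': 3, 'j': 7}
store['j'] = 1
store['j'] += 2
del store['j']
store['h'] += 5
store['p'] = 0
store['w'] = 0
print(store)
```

{'h': 8, 'p': 0, 'w': 0}

store['j'] = 1 → {'h': 3, 'j': 1}
store['j'] = 1+2 = 3 → {'h': 3, 'j': 3}
del 'j' → {'h': 3}
store['h'] = 3+5 = 8 → {'h': 8}
store['p'] = 0 → {'h': 8, 'p': 0}
store['w'] = 0 → {'h': 8, 'p': 0, 'w': 0}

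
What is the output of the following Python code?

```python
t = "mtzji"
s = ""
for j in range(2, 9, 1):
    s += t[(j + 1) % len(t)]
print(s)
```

jimtzji

j=2: add t[3]='j' → 'j'
j=3: add t[4]='i' → 'ji'
j=4: add t[0]='m' → 'jim'
j=5: add t[1]='t' → 'jimt'
j=6: add t[2]='z' → 'jimtz'
j=7: add t[3]='j' → 'jimtzj'
j=8: add t[4]='i' → 'jimtzji'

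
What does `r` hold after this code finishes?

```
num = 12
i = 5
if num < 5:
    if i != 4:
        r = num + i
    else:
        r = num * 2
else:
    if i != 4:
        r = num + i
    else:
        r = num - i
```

num=12, i=5
num < 5 is False; i != 4 is True
→ r = num + i = 17

17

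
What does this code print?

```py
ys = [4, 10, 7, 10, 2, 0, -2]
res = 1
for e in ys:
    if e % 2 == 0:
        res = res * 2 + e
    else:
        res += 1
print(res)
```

e=4: even, res = 1*2+4 = 6
e=10: even, res = 6*2+10 = 22
e=7: not even, res = 22+1 = 23
e=10: even, res = 23*2+10 = 56
e=2: even, res = 56*2+2 = 114
e=0: even, res = 114*2+0 = 228
e=-2: even, res = 228*2+(-2) = 454

454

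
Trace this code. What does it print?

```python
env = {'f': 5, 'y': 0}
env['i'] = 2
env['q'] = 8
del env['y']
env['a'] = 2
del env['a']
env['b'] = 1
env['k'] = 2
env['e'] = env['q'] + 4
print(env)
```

{'f': 5, 'i': 2, 'q': 8, 'b': 1, 'k': 2, 'e': 12}

env['i'] = 2 → {'f': 5, 'y': 0, 'i': 2}
env['q'] = 8 → {'f': 5, 'y': 0, 'i': 2, 'q': 8}
del 'y' → {'f': 5, 'i': 2, 'q': 8}
env['a'] = 2 → {'f': 5, 'i': 2, 'q': 8, 'a': 2}
del 'a' → {'f': 5, 'i': 2, 'q': 8}
env['b'] = 1 → {'f': 5, 'i': 2, 'q': 8, 'b': 1}
env['k'] = 2 → {'f': 5, 'i': 2, 'q': 8, 'b': 1, 'k': 2}
env['e'] = env['q']+4 = 12 → {'f': 5, 'i': 2, 'q': 8, 'b': 1, 'k': 2, 'e': 12}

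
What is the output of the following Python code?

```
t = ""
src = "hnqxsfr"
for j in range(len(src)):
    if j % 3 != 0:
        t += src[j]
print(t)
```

j=0: skip
j=1: add 'n' → 'n'
j=2: add 'q' → 'nq'
j=3: skip
j=4: add 's' → 'nqs'
j=5: add 'f' → 'nqsf'
j=6: skip

nqsf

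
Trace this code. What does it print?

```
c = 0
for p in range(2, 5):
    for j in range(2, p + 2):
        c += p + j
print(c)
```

p=2,j=2: c = 0+4 = 4
p=2,j=3: c = 4+5 = 9
p=3,j=2: c = 9+5 = 14
p=3,j=3: c = 14+6 = 20
p=3,j=4: c = 20+7 = 27
p=4,j=2: c = 27+6 = 33
p=4,j=3: c = 33+7 = 40
p=4,j=4: c = 40+8 = 48
p=4,j=5: c = 48+9 = 57

57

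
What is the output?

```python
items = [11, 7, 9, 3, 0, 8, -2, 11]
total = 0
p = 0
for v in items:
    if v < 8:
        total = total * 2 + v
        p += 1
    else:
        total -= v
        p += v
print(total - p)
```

v=11: not <8, total = 0-11 = -11; p=11
v=7: <8, total = (-11)*2+7 = -15; p=12
v=9: not <8, total = (-15)-9 = -24; p=21
v=3: <8, total = (-24)*2+3 = -45; p=22
v=0: <8, total = (-45)*2+0 = -90; p=23
v=8: not <8, total = (-90)-8 = -98; p=31
v=-2: <8, total = (-98)*2+(-2) = -198; p=32
v=11: not <8, total = (-198)-11 = -209; p=43
total-p = (-209)-43 = -252

-252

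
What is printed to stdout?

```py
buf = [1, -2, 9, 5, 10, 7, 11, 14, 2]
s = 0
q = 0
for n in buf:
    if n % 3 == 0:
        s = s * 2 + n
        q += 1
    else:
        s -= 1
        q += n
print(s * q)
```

n=1: not %3==0, s = 0-1 = -1; q=1
n=-2: not %3==0, s = (-1)-1 = -2; q=-1
n=9: %3==0, s = (-2)*2+9 = 5; q=0
n=5: not %3==0, s = 5-1 = 4; q=5
n=10: not %3==0, s = 4-1 = 3; q=15
n=7: not %3==0, s = 3-1 = 2; q=22
n=11: not %3==0, s = 2-1 = 1; q=33
n=14: not %3==0, s = 1-1 = 0; q=47
n=2: not %3==0, s = 0-1 = -1; q=49
s*q = (-1)*49 = -49

-49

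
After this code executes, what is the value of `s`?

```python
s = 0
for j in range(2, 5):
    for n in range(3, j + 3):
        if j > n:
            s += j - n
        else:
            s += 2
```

j=2,n=3: not 2>3, s = 0+2 = 2
j=2,n=4: not 2>4, s = 2+2 = 4
j=3,n=3: not 3>3, s = 4+2 = 6
j=3,n=4: not 3>4, s = 6+2 = 8
j=3,n=5: not 3>5, s = 8+2 = 10
j=4,n=3: 4>3, s = 10+1 = 11
j=4,n=4: not 4>4, s = 11+2 = 13
j=4,n=5: not 4>5, s = 13+2 = 15
j=4,n=6: not 4>6, s = 15+2 = 17

17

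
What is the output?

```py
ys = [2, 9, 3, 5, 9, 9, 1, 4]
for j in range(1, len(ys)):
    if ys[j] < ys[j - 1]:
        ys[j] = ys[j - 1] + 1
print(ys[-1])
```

j=1: 9>=2, unchanged → [2, 9, 3, 5, 9, 9, 1, 4]
j=2: 3<9, ys[2] = 9+1 = 10 → [2, 9, 10, 5, 9, 9, 1, 4]
j=3: 5<10, ys[3] = 10+1 = 11 → [2, 9, 10, 11, 9, 9, 1, 4]
j=4: 9<11, ys[4] = 11+1 = 12 → [2, 9, 10, 11, 12, 9, 1, 4]
j=5: 9<12, ys[5] = 12+1 = 13 → [2, 9, 10, 11, 12, 13, 1, 4]
j=6: 1<13, ys[6] = 13+1 = 14 → [2, 9, 10, 11, 12, 13, 14, 4]
j=7: 4<14, ys[7] = 14+1 = 15 → [2, 9, 10, 11, 12, 13, 14, 15]

15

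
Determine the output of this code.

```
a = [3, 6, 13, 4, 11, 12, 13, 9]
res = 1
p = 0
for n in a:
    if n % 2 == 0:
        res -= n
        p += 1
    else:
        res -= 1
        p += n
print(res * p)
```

n=3: not even, res = 1-1 = 0; p=3
n=6: even, res = 0-6 = -6; p=4
n=13: not even, res = (-6)-1 = -7; p=17
n=4: even, res = (-7)-4 = -11; p=18
n=11: not even, res = (-11)-1 = -12; p=29
n=12: even, res = (-12)-12 = -24; p=30
n=13: not even, res = (-24)-1 = -25; p=43
n=9: not even, res = (-25)-1 = -26; p=52
res*p = (-26)*52 = -1352

-1352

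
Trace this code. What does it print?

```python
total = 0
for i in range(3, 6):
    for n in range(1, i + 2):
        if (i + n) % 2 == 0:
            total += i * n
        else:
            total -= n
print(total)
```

54

i=3,n=1: even sum, total = 0+3 = 3
i=3,n=2: odd sum, total = 3-2 = 1
i=3,n=3: even sum, total = 1+9 = 10
i=3,n=4: odd sum, total = 10-4 = 6
i=4,n=1: odd sum, total = 6-1 = 5
i=4,n=2: even sum, total = 5+8 = 13
i=4,n=3: odd sum, total = 13-3 = 10
i=4,n=4: even sum, total = 10+16 = 26
i=4,n=5: odd sum, total = 26-5 = 21
i=5,n=1: even sum, total = 21+5 = 26
i=5,n=2: odd sum, total = 26-2 = 24
i=5,n=3: even sum, total = 24+15 = 39
i=5,n=4: odd sum, total = 39-4 = 35
i=5,n=5: even sum, total = 35+25 = 60
i=5,n=6: odd sum, total = 60-6 = 54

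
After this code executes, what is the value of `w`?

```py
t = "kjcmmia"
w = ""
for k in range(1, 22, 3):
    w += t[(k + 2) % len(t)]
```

k=1: add t[3]='m' → 'm'
k=4: add t[6]='a' → 'ma'
k=7: add t[2]='c' → 'mac'
k=10: add t[5]='i' → 'maci'
k=13: add t[1]='j' → 'macij'
k=16: add t[4]='m' → 'macijm'
k=19: add t[0]='k' → 'macijmk'

'macijmk'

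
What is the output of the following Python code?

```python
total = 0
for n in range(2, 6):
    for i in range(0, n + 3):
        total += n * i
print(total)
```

n=2,i=0: total = 0+0 = 0
n=2,i=1: total = 0+2 = 2
n=2,i=2: total = 2+4 = 6
n=2,i=3: total = 6+6 = 12
n=2,i=4: total = 12+8 = 20
n=3,i=0: total = 20+0 = 20
n=3,i=1: total = 20+3 = 23
n=3,i=2: total = 23+6 = 29
n=3,i=3: total = 29+9 = 38
n=3,i=4: total = 38+12 = 50
n=3,i=5: total = 50+15 = 65
n=4,i=0: total = 65+0 = 65
n=4,i=1: total = 65+4 = 69
n=4,i=2: total = 69+8 = 77
n=4,i=3: total = 77+12 = 89
n=4,i=4: total = 89+16 = 105
n=4,i=5: total = 105+20 = 125
n=4,i=6: total = 125+24 = 149
n=5,i=0: total = 149+0 = 149
n=5,i=1: total = 149+5 = 154
n=5,i=2: total = 154+10 = 164
n=5,i=3: total = 164+15 = 179
n=5,i=4: total = 179+20 = 199
n=5,i=5: total = 199+25 = 224
n=5,i=6: total = 224+30 = 254
n=5,i=7: total = 254+35 = 289

289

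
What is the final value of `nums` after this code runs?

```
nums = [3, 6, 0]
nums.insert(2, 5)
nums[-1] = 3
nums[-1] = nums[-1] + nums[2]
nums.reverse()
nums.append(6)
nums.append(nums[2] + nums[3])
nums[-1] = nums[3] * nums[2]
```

insert 5 at 2 → [3, 6, 5, 0]
nums[-1] = 3 → [3, 6, 5, 3]
nums[-1] = nums[-1]+nums[2] = 3+5 = 8 → [3, 6, 5, 8]
reverse → [8, 5, 6, 3]
append 6 → [8, 5, 6, 3, 6]
append nums[2]+nums[3] = 6+3 = 9 → [8, 5, 6, 3, 6, 9]
nums[-1] = nums[3]*nums[2] = 3*6 = 18 → [8, 5, 6, 3, 6, 18]

[8, 5, 6, 3, 6, 18]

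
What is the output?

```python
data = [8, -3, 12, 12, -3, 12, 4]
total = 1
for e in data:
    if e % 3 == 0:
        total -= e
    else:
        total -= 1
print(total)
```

-31

e=8: not %3==0, total = 1-1 = 0
e=-3: %3==0, total = 0-(-3) = 3
e=12: %3==0, total = 3-12 = -9
e=12: %3==0, total = (-9)-12 = -21
e=-3: %3==0, total = (-21)-(-3) = -18
e=12: %3==0, total = (-18)-12 = -30
e=4: not %3==0, total = (-30)-1 = -31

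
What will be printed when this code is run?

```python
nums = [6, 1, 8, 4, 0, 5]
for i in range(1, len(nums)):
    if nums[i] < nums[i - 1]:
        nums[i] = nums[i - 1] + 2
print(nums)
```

i=1: 1<6, nums[1] = 6+2 = 8 → [6, 8, 8, 4, 0, 5]
i=2: 8>=8, unchanged → [6, 8, 8, 4, 0, 5]
i=3: 4<8, nums[3] = 8+2 = 10 → [6, 8, 8, 10, 0, 5]
i=4: 0<10, nums[4] = 10+2 = 12 → [6, 8, 8, 10, 12, 5]
i=5: 5<12, nums[5] = 12+2 = 14 → [6, 8, 8, 10, 12, 14]

[6, 8, 8, 10, 12, 14]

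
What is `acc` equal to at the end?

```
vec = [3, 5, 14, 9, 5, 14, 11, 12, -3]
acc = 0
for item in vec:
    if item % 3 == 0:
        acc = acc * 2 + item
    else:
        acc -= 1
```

53

item=3: %3==0, acc = 0*2+3 = 3
item=5: not %3==0, acc = 3-1 = 2
item=14: not %3==0, acc = 2-1 = 1
item=9: %3==0, acc = 1*2+9 = 11
item=5: not %3==0, acc = 11-1 = 10
item=14: not %3==0, acc = 10-1 = 9
item=11: not %3==0, acc = 9-1 = 8
item=12: %3==0, acc = 8*2+12 = 28
item=-3: %3==0, acc = 28*2+(-3) = 53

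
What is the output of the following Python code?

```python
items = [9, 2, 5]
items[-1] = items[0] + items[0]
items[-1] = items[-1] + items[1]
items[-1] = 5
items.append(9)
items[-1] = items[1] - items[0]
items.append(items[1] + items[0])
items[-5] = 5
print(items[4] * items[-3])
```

items[-1] = items[0]+items[0] = 9+9 = 18 → [9, 2, 18]
items[-1] = items[-1]+items[1] = 18+2 = 20 → [9, 2, 20]
items[-1] = 5 → [9, 2, 5]
append 9 → [9, 2, 5, 9]
items[-1] = items[1]-items[0] = 2-9 = -7 → [9, 2, 5, -7]
append items[1]+items[0] = 2+9 = 11 → [9, 2, 5, -7, 11]
items[-5] = 5 → [5, 2, 5, -7, 11]
items[4]*items[-3] = 11*5 = 55

55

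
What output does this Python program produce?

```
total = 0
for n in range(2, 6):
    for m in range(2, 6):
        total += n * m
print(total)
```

n=2,m=2: total = 0+4 = 4
n=2,m=3: total = 4+6 = 10
n=2,m=4: total = 10+8 = 18
n=2,m=5: total = 18+10 = 28
n=3,m=2: total = 28+6 = 34
n=3,m=3: total = 34+9 = 43
n=3,m=4: total = 43+12 = 55
n=3,m=5: total = 55+15 = 70
n=4,m=2: total = 70+8 = 78
n=4,m=3: total = 78+12 = 90
n=4,m=4: total = 90+16 = 106
n=4,m=5: total = 106+20 = 126
n=5,m=2: total = 126+10 = 136
n=5,m=3: total = 136+15 = 151
n=5,m=4: total = 151+20 = 171
n=5,m=5: total = 171+25 = 196

196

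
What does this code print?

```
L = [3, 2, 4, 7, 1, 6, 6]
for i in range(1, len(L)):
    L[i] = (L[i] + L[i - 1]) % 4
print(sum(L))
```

10

i=1: L[1] = (2+3)%4 = 1 → [3, 1, 4, 7, 1, 6, 6]
i=2: L[2] = (4+1)%4 = 1 → [3, 1, 1, 7, 1, 6, 6]
i=3: L[3] = (7+1)%4 = 0 → [3, 1, 1, 0, 1, 6, 6]
i=4: L[4] = (1+0)%4 = 1 → [3, 1, 1, 0, 1, 6, 6]
i=5: L[5] = (6+1)%4 = 3 → [3, 1, 1, 0, 1, 3, 6]
i=6: L[6] = (6+3)%4 = 1 → [3, 1, 1, 0, 1, 3, 1]
sum = 10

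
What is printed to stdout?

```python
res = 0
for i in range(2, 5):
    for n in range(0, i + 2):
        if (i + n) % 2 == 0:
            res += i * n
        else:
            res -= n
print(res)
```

21

i=2,n=0: even sum, res = 0+0 = 0
i=2,n=1: odd sum, res = 0-1 = -1
i=2,n=2: even sum, res = (-1)+4 = 3
i=2,n=3: odd sum, res = 3-3 = 0
i=3,n=0: odd sum, res = 0-0 = 0
i=3,n=1: even sum, res = 0+3 = 3
i=3,n=2: odd sum, res = 3-2 = 1
i=3,n=3: even sum, res = 1+9 = 10
i=3,n=4: odd sum, res = 10-4 = 6
i=4,n=0: even sum, res = 6+0 = 6
i=4,n=1: odd sum, res = 6-1 = 5
i=4,n=2: even sum, res = 5+8 = 13
i=4,n=3: odd sum, res = 13-3 = 10
i=4,n=4: even sum, res = 10+16 = 26
i=4,n=5: odd sum, res = 26-5 = 21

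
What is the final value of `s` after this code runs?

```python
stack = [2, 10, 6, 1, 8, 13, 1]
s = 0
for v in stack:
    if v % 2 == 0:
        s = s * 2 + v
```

76

v=2: even, s = 0*2+2 = 2
v=10: even, s = 2*2+10 = 14
v=6: even, s = 14*2+6 = 34
v=1: not even
v=8: even, s = 34*2+8 = 76
v=13: not even
v=1: not even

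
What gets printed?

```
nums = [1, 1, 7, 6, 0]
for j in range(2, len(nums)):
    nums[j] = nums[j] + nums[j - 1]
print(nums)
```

j=2: nums[2] = 7+1 = 8 → [1, 1, 8, 6, 0]
j=3: nums[3] = 6+8 = 14 → [1, 1, 8, 14, 0]
j=4: nums[4] = 0+14 = 14 → [1, 1, 8, 14, 14]

[1, 1, 8, 14, 14]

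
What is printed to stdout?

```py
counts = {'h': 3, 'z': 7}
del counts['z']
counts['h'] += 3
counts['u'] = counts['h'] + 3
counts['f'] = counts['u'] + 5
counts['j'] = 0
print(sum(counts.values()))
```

del 'z' → {'h': 3}
counts['h'] = 3+3 = 6 → {'h': 6}
counts['u'] = counts['h']+3 = 9 → {'h': 6, 'u': 9}
counts['f'] = counts['u']+5 = 14 → {'h': 6, 'u': 9, 'f': 14}
counts['j'] = 0 → {'h': 6, 'u': 9, 'f': 14, 'j': 0}
sum of values = 29

29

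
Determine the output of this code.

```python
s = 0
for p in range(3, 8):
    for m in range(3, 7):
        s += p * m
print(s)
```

p=3,m=3: s = 0+9 = 9
p=3,m=4: s = 9+12 = 21
p=3,m=5: s = 21+15 = 36
p=3,m=6: s = 36+18 = 54
p=4,m=3: s = 54+12 = 66
p=4,m=4: s = 66+16 = 82
p=4,m=5: s = 82+20 = 102
p=4,m=6: s = 102+24 = 126
p=5,m=3: s = 126+15 = 141
p=5,m=4: s = 141+20 = 161
p=5,m=5: s = 161+25 = 186
p=5,m=6: s = 186+30 = 216
p=6,m=3: s = 216+18 = 234
p=6,m=4: s = 234+24 = 258
p=6,m=5: s = 258+30 = 288
p=6,m=6: s = 288+36 = 324
p=7,m=3: s = 324+21 = 345
p=7,m=4: s = 345+28 = 373
p=7,m=5: s = 373+35 = 408
p=7,m=6: s = 408+42 = 450

450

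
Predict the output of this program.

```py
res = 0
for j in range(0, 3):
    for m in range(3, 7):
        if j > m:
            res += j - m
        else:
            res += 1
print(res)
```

j=0,m=3: not 0>3, res = 0+1 = 1
j=0,m=4: not 0>4, res = 1+1 = 2
j=0,m=5: not 0>5, res = 2+1 = 3
j=0,m=6: not 0>6, res = 3+1 = 4
j=1,m=3: not 1>3, res = 4+1 = 5
j=1,m=4: not 1>4, res = 5+1 = 6
j=1,m=5: not 1>5, res = 6+1 = 7
j=1,m=6: not 1>6, res = 7+1 = 8
j=2,m=3: not 2>3, res = 8+1 = 9
j=2,m=4: not 2>4, res = 9+1 = 10
j=2,m=5: not 2>5, res = 10+1 = 11
j=2,m=6: not 2>6, res = 11+1 = 12

12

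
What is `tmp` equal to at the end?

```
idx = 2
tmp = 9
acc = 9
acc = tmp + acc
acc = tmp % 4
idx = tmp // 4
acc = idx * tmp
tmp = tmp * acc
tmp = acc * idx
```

acc = 9+9 = 18
acc = 9%4 = 1
idx = 9//4 = 2
acc = 2*9 = 18
tmp = 9*18 = 162
tmp = 18*2 = 36

36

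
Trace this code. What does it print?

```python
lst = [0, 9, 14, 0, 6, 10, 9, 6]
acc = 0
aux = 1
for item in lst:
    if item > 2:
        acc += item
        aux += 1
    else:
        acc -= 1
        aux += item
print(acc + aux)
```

item=0: not >2, acc = 0-1 = -1; aux=1
item=9: >2, acc = (-1)+9 = 8; aux=2
item=14: >2, acc = 8+14 = 22; aux=3
item=0: not >2, acc = 22-1 = 21; aux=3
item=6: >2, acc = 21+6 = 27; aux=4
item=10: >2, acc = 27+10 = 37; aux=5
item=9: >2, acc = 37+9 = 46; aux=6
item=6: >2, acc = 46+6 = 52; aux=7
acc+aux = 52+7 = 59

59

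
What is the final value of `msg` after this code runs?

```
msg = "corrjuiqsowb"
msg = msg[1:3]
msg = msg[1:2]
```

slice [1:3] → 'or'
slice [1:2] → 'r'

'r'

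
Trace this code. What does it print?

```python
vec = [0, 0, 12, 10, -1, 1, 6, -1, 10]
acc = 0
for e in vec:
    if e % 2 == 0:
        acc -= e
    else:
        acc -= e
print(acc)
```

-37

e=0: even, acc = 0-0 = 0
e=0: even, acc = 0-0 = 0
e=12: even, acc = 0-12 = -12
e=10: even, acc = (-12)-10 = -22
e=-1: not even, acc = (-22)-(-1) = -21
e=1: not even, acc = (-21)-1 = -22
e=6: even, acc = (-22)-6 = -28
e=-1: not even, acc = (-28)-(-1) = -27
e=10: even, acc = (-27)-10 = -37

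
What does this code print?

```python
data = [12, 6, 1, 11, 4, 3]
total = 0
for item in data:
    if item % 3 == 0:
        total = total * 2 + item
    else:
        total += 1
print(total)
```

69

item=12: %3==0, total = 0*2+12 = 12
item=6: %3==0, total = 12*2+6 = 30
item=1: not %3==0, total = 30+1 = 31
item=11: not %3==0, total = 31+1 = 32
item=4: not %3==0, total = 32+1 = 33
item=3: %3==0, total = 33*2+3 = 69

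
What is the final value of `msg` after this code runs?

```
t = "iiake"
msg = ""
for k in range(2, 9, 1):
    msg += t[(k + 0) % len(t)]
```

'akeiiak'

k=2: add t[2]='a' → 'a'
k=3: add t[3]='k' → 'ak'
k=4: add t[4]='e' → 'ake'
k=5: add t[0]='i' → 'akei'
k=6: add t[1]='i' → 'akeii'
k=7: add t[2]='a' → 'akeiia'
k=8: add t[3]='k' → 'akeiiak'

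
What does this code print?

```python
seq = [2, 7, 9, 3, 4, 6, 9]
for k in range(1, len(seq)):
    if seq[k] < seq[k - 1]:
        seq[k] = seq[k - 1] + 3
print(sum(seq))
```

84

k=1: 7>=2, unchanged → [2, 7, 9, 3, 4, 6, 9]
k=2: 9>=7, unchanged → [2, 7, 9, 3, 4, 6, 9]
k=3: 3<9, seq[3] = 9+3 = 12 → [2, 7, 9, 12, 4, 6, 9]
k=4: 4<12, seq[4] = 12+3 = 15 → [2, 7, 9, 12, 15, 6, 9]
k=5: 6<15, seq[5] = 15+3 = 18 → [2, 7, 9, 12, 15, 18, 9]
k=6: 9<18, seq[6] = 18+3 = 21 → [2, 7, 9, 12, 15, 18, 21]
sum = 84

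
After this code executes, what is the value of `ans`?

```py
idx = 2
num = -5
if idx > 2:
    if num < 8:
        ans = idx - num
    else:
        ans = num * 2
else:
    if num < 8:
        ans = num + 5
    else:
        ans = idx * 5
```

idx=2, num=-5
idx > 2 is False; num < 8 is True
→ ans = num + 5 = 0

0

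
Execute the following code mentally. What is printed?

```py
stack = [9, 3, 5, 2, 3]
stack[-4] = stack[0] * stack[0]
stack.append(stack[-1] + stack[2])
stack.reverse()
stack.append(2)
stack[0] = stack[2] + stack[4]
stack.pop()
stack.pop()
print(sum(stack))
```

174

stack[-4] = stack[0]*stack[0] = 9*9 = 81 → [9, 81, 5, 2, 3]
append stack[-1]+stack[2] = 3+5 = 8 → [9, 81, 5, 2, 3, 8]
reverse → [8, 3, 2, 5, 81, 9]
append 2 → [8, 3, 2, 5, 81, 9, 2]
stack[0] = stack[2]+stack[4] = 2+81 = 83 → [83, 3, 2, 5, 81, 9, 2]
pop() removes 2 → [83, 3, 2, 5, 81, 9]
pop() removes 9 → [83, 3, 2, 5, 81]
sum = 174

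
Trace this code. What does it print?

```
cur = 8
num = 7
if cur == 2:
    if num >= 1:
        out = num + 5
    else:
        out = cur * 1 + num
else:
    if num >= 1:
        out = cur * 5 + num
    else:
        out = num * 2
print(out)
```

47

cur=8, num=7
cur == 2 is False; num >= 1 is True
→ out = cur * 5 + num = 47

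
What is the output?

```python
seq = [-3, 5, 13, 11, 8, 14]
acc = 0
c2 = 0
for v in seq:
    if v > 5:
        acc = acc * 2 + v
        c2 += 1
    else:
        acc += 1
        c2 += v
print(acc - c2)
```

v=-3: not >5, acc = 0+1 = 1; c2=-3
v=5: not >5, acc = 1+1 = 2; c2=2
v=13: >5, acc = 2*2+13 = 17; c2=3
v=11: >5, acc = 17*2+11 = 45; c2=4
v=8: >5, acc = 45*2+8 = 98; c2=5
v=14: >5, acc = 98*2+14 = 210; c2=6
acc-c2 = 210-6 = 204

204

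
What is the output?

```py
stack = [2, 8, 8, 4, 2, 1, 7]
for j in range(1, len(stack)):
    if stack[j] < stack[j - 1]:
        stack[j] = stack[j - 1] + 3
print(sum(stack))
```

j=1: 8>=2, unchanged → [2, 8, 8, 4, 2, 1, 7]
j=2: 8>=8, unchanged → [2, 8, 8, 4, 2, 1, 7]
j=3: 4<8, stack[3] = 8+3 = 11 → [2, 8, 8, 11, 2, 1, 7]
j=4: 2<11, stack[4] = 11+3 = 14 → [2, 8, 8, 11, 14, 1, 7]
j=5: 1<14, stack[5] = 14+3 = 17 → [2, 8, 8, 11, 14, 17, 7]
j=6: 7<17, stack[6] = 17+3 = 20 → [2, 8, 8, 11, 14, 17, 20]
sum = 80

80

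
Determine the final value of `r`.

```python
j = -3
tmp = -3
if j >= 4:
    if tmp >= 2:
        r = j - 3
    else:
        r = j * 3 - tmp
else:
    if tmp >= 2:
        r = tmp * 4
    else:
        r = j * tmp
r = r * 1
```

9

j=-3, tmp=-3
j >= 4 is False; tmp >= 2 is False
→ r = j * tmp = 9
r = 9*1 = 9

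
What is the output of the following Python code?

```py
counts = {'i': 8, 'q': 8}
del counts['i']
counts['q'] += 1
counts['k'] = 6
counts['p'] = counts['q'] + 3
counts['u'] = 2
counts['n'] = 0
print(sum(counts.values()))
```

del 'i' → {'q': 8}
counts['q'] = 8+1 = 9 → {'q': 9}
counts['k'] = 6 → {'q': 9, 'k': 6}
counts['p'] = counts['q']+3 = 12 → {'q': 9, 'k': 6, 'p': 12}
counts['u'] = 2 → {'q': 9, 'k': 6, 'p': 12, 'u': 2}
counts['n'] = 0 → {'q': 9, 'k': 6, 'p': 12, 'u': 2, 'n': 0}
sum of values = 29

29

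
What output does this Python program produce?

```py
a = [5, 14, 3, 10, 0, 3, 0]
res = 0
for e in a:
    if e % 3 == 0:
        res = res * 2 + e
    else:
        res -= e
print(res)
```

-354

e=5: not %3==0, res = 0-5 = -5
e=14: not %3==0, res = (-5)-14 = -19
e=3: %3==0, res = (-19)*2+3 = -35
e=10: not %3==0, res = (-35)-10 = -45
e=0: %3==0, res = (-45)*2+0 = -90
e=3: %3==0, res = (-90)*2+3 = -177
e=0: %3==0, res = (-177)*2+0 = -354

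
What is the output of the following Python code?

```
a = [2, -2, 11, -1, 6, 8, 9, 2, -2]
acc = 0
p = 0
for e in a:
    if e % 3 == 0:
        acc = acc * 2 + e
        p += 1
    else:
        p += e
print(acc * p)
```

e=2: not %3==0; p=2
e=-2: not %3==0; p=0
e=11: not %3==0; p=11
e=-1: not %3==0; p=10
e=6: %3==0, acc = 0*2+6 = 6; p=11
e=8: not %3==0; p=19
e=9: %3==0, acc = 6*2+9 = 21; p=20
e=2: not %3==0; p=22
e=-2: not %3==0; p=20
acc*p = 21*20 = 420

420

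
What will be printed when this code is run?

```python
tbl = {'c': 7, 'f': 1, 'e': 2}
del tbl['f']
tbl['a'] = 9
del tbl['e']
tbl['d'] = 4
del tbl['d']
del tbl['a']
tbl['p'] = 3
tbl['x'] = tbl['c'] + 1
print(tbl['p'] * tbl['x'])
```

24

del 'f' → {'c': 7, 'e': 2}
tbl['a'] = 9 → {'c': 7, 'e': 2, 'a': 9}
del 'e' → {'c': 7, 'a': 9}
tbl['d'] = 4 → {'c': 7, 'a': 9, 'd': 4}
del 'd' → {'c': 7, 'a': 9}
del 'a' → {'c': 7}
tbl['p'] = 3 → {'c': 7, 'p': 3}
tbl['x'] = tbl['c']+1 = 8 → {'c': 7, 'p': 3, 'x': 8}
tbl['p']*tbl['x'] = 3*8 = 24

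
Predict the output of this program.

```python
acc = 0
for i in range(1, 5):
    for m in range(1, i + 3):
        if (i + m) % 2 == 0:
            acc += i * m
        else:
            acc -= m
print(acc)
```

70

i=1,m=1: even sum, acc = 0+1 = 1
i=1,m=2: odd sum, acc = 1-2 = -1
i=1,m=3: even sum, acc = (-1)+3 = 2
i=2,m=1: odd sum, acc = 2-1 = 1
i=2,m=2: even sum, acc = 1+4 = 5
i=2,m=3: odd sum, acc = 5-3 = 2
i=2,m=4: even sum, acc = 2+8 = 10
i=3,m=1: even sum, acc = 10+3 = 13
i=3,m=2: odd sum, acc = 13-2 = 11
i=3,m=3: even sum, acc = 11+9 = 20
i=3,m=4: odd sum, acc = 20-4 = 16
i=3,m=5: even sum, acc = 16+15 = 31
i=4,m=1: odd sum, acc = 31-1 = 30
i=4,m=2: even sum, acc = 30+8 = 38
i=4,m=3: odd sum, acc = 38-3 = 35
i=4,m=4: even sum, acc = 35+16 = 51
i=4,m=5: odd sum, acc = 51-5 = 46
i=4,m=6: even sum, acc = 46+24 = 70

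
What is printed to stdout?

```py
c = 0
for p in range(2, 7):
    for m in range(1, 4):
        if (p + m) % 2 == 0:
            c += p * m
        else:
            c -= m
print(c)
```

40

p=2,m=1: odd sum, c = 0-1 = -1
p=2,m=2: even sum, c = (-1)+4 = 3
p=2,m=3: odd sum, c = 3-3 = 0
p=3,m=1: even sum, c = 0+3 = 3
p=3,m=2: odd sum, c = 3-2 = 1
p=3,m=3: even sum, c = 1+9 = 10
p=4,m=1: odd sum, c = 10-1 = 9
p=4,m=2: even sum, c = 9+8 = 17
p=4,m=3: odd sum, c = 17-3 = 14
p=5,m=1: even sum, c = 14+5 = 19
p=5,m=2: odd sum, c = 19-2 = 17
p=5,m=3: even sum, c = 17+15 = 32
p=6,m=1: odd sum, c = 32-1 = 31
p=6,m=2: even sum, c = 31+12 = 43
p=6,m=3: odd sum, c = 43-3 = 40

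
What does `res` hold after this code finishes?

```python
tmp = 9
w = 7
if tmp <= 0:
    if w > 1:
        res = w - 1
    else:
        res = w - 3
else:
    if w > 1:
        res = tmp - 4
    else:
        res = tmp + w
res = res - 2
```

3

tmp=9, w=7
tmp <= 0 is False; w > 1 is True
→ res = tmp - 4 = 5
res = 5-2 = 3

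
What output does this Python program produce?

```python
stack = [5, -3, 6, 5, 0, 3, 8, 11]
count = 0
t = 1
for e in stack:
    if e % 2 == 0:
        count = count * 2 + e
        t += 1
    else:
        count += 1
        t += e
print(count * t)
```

1375

e=5: not even, count = 0+1 = 1; t=6
e=-3: not even, count = 1+1 = 2; t=3
e=6: even, count = 2*2+6 = 10; t=4
e=5: not even, count = 10+1 = 11; t=9
e=0: even, count = 11*2+0 = 22; t=10
e=3: not even, count = 22+1 = 23; t=13
e=8: even, count = 23*2+8 = 54; t=14
e=11: not even, count = 54+1 = 55; t=25
count*t = 55*25 = 1375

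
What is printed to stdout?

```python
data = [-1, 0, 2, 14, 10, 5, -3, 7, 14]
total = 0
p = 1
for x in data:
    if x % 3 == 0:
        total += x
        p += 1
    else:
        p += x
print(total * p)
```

x=-1: not %3==0; p=0
x=0: %3==0, total = 0+0 = 0; p=1
x=2: not %3==0; p=3
x=14: not %3==0; p=17
x=10: not %3==0; p=27
x=5: not %3==0; p=32
x=-3: %3==0, total = 0+(-3) = -3; p=33
x=7: not %3==0; p=40
x=14: not %3==0; p=54
total*p = (-3)*54 = -162

-162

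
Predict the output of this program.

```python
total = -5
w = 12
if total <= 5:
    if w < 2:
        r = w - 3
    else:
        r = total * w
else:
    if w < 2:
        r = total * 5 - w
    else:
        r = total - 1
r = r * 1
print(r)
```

-60

total=-5, w=12
total <= 5 is True; w < 2 is False
→ r = total * w = -60
r = (-60)*1 = -60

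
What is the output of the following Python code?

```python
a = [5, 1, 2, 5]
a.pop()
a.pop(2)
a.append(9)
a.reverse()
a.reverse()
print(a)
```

[5, 1, 9]

pop() removes 5 → [5, 1, 2]
pop(2) removes 2 → [5, 1]
append 9 → [5, 1, 9]
reverse → [9, 1, 5]
reverse → [5, 1, 9]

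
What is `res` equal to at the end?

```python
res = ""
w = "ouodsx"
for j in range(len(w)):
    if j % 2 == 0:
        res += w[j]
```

'oos'

j=0: add 'o' → 'o'
j=1: skip
j=2: add 'o' → 'oo'
j=3: skip
j=4: add 's' → 'oos'
j=5: skip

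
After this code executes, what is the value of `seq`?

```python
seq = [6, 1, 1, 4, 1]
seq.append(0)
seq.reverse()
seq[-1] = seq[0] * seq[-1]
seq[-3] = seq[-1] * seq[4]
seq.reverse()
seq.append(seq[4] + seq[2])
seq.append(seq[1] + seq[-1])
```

[0, 1, 0, 4, 1, 0, 1, 2]

append 0 → [6, 1, 1, 4, 1, 0]
reverse → [0, 1, 4, 1, 1, 6]
seq[-1] = seq[0]*seq[-1] = 0*6 = 0 → [0, 1, 4, 1, 1, 0]
seq[-3] = seq[-1]*seq[4] = 0*1 = 0 → [0, 1, 4, 0, 1, 0]
reverse → [0, 1, 0, 4, 1, 0]
append seq[4]+seq[2] = 1+0 = 1 → [0, 1, 0, 4, 1, 0, 1]
append seq[1]+seq[-1] = 1+1 = 2 → [0, 1, 0, 4, 1, 0, 1, 2]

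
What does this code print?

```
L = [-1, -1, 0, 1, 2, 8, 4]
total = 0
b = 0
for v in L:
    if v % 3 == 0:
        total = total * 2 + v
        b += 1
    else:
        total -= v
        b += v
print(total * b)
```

v=-1: not %3==0, total = 0-(-1) = 1; b=-1
v=-1: not %3==0, total = 1-(-1) = 2; b=-2
v=0: %3==0, total = 2*2+0 = 4; b=-1
v=1: not %3==0, total = 4-1 = 3; b=0
v=2: not %3==0, total = 3-2 = 1; b=2
v=8: not %3==0, total = 1-8 = -7; b=10
v=4: not %3==0, total = (-7)-4 = -11; b=14
total*b = (-11)*14 = -154

-154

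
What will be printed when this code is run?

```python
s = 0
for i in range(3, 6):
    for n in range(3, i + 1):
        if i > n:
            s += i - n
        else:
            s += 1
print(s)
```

i=3,n=3: not 3>3, s = 0+1 = 1
i=4,n=3: 4>3, s = 1+1 = 2
i=4,n=4: not 4>4, s = 2+1 = 3
i=5,n=3: 5>3, s = 3+2 = 5
i=5,n=4: 5>4, s = 5+1 = 6
i=5,n=5: not 5>5, s = 6+1 = 7

7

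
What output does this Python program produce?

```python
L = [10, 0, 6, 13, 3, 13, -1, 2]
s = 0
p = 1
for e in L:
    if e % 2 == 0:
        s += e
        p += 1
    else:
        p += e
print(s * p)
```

e=10: even, s = 0+10 = 10; p=2
e=0: even, s = 10+0 = 10; p=3
e=6: even, s = 10+6 = 16; p=4
e=13: not even; p=17
e=3: not even; p=20
e=13: not even; p=33
e=-1: not even; p=32
e=2: even, s = 16+2 = 18; p=33
s*p = 18*33 = 594

594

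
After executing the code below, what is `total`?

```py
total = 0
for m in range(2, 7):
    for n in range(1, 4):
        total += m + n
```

90

m=2,n=1: total = 0+3 = 3
m=2,n=2: total = 3+4 = 7
m=2,n=3: total = 7+5 = 12
m=3,n=1: total = 12+4 = 16
m=3,n=2: total = 16+5 = 21
m=3,n=3: total = 21+6 = 27
m=4,n=1: total = 27+5 = 32
m=4,n=2: total = 32+6 = 38
m=4,n=3: total = 38+7 = 45
m=5,n=1: total = 45+6 = 51
m=5,n=2: total = 51+7 = 58
m=5,n=3: total = 58+8 = 66
m=6,n=1: total = 66+7 = 73
m=6,n=2: total = 73+8 = 81
m=6,n=3: total = 81+9 = 90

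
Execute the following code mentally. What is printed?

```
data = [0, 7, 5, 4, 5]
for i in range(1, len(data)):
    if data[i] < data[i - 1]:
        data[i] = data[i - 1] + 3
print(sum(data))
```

46

i=1: 7>=0, unchanged → [0, 7, 5, 4, 5]
i=2: 5<7, data[2] = 7+3 = 10 → [0, 7, 10, 4, 5]
i=3: 4<10, data[3] = 10+3 = 13 → [0, 7, 10, 13, 5]
i=4: 5<13, data[4] = 13+3 = 16 → [0, 7, 10, 13, 16]
sum = 46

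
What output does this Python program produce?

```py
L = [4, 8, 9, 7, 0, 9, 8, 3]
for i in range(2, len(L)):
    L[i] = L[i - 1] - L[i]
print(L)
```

[4, 8, -1, -8, -8, -17, -25, -28]

i=2: L[2] = 8-9 = -1 → [4, 8, -1, 7, 0, 9, 8, 3]
i=3: L[3] = (-1)-7 = -8 → [4, 8, -1, -8, 0, 9, 8, 3]
i=4: L[4] = (-8)-0 = -8 → [4, 8, -1, -8, -8, 9, 8, 3]
i=5: L[5] = (-8)-9 = -17 → [4, 8, -1, -8, -8, -17, 8, 3]
i=6: L[6] = (-17)-8 = -25 → [4, 8, -1, -8, -8, -17, -25, 3]
i=7: L[7] = (-25)-3 = -28 → [4, 8, -1, -8, -8, -17, -25, -28]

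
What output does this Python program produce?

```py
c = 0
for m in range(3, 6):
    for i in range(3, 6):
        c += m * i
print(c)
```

m=3,i=3: c = 0+9 = 9
m=3,i=4: c = 9+12 = 21
m=3,i=5: c = 21+15 = 36
m=4,i=3: c = 36+12 = 48
m=4,i=4: c = 48+16 = 64
m=4,i=5: c = 64+20 = 84
m=5,i=3: c = 84+15 = 99
m=5,i=4: c = 99+20 = 119
m=5,i=5: c = 119+25 = 144

144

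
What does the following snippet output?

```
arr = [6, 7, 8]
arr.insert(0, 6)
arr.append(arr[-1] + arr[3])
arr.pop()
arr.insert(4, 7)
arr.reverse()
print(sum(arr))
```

insert 6 at 0 → [6, 6, 7, 8]
append arr[-1]+arr[3] = 8+8 = 16 → [6, 6, 7, 8, 16]
pop() removes 16 → [6, 6, 7, 8]
insert 7 at 4 → [6, 6, 7, 8, 7]
reverse → [7, 8, 7, 6, 6]
sum = 34

34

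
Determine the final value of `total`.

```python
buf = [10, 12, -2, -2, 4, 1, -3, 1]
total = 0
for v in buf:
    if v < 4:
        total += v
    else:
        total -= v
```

v=10: not <4, total = 0-10 = -10
v=12: not <4, total = (-10)-12 = -22
v=-2: <4, total = (-22)+(-2) = -24
v=-2: <4, total = (-24)+(-2) = -26
v=4: not <4, total = (-26)-4 = -30
v=1: <4, total = (-30)+1 = -29
v=-3: <4, total = (-29)+(-3) = -32
v=1: <4, total = (-32)+1 = -31

-31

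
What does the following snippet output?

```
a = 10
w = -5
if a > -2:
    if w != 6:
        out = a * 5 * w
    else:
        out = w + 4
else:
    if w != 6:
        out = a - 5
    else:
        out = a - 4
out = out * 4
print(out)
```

a=10, w=-5
a > -2 is True; w != 6 is True
→ out = a * 5 * w = -250
out = (-250)*4 = -1000

-1000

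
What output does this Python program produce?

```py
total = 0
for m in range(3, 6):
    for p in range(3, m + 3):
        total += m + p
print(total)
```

105

m=3,p=3: total = 0+6 = 6
m=3,p=4: total = 6+7 = 13
m=3,p=5: total = 13+8 = 21
m=4,p=3: total = 21+7 = 28
m=4,p=4: total = 28+8 = 36
m=4,p=5: total = 36+9 = 45
m=4,p=6: total = 45+10 = 55
m=5,p=3: total = 55+8 = 63
m=5,p=4: total = 63+9 = 72
m=5,p=5: total = 72+10 = 82
m=5,p=6: total = 82+11 = 93
m=5,p=7: total = 93+12 = 105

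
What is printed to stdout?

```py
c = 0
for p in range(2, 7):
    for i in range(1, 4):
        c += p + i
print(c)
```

90

p=2,i=1: c = 0+3 = 3
p=2,i=2: c = 3+4 = 7
p=2,i=3: c = 7+5 = 12
p=3,i=1: c = 12+4 = 16
p=3,i=2: c = 16+5 = 21
p=3,i=3: c = 21+6 = 27
p=4,i=1: c = 27+5 = 32
p=4,i=2: c = 32+6 = 38
p=4,i=3: c = 38+7 = 45
p=5,i=1: c = 45+6 = 51
p=5,i=2: c = 51+7 = 58
p=5,i=3: c = 58+8 = 66
p=6,i=1: c = 66+7 = 73
p=6,i=2: c = 73+8 = 81
p=6,i=3: c = 81+9 = 90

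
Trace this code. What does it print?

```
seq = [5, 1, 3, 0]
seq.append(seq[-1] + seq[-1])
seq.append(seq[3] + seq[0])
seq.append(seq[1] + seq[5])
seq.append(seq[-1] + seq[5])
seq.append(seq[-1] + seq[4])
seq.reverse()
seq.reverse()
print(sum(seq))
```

42

append seq[-1]+seq[-1] = 0+0 = 0 → [5, 1, 3, 0, 0]
append seq[3]+seq[0] = 0+5 = 5 → [5, 1, 3, 0, 0, 5]
append seq[1]+seq[5] = 1+5 = 6 → [5, 1, 3, 0, 0, 5, 6]
append seq[-1]+seq[5] = 6+5 = 11 → [5, 1, 3, 0, 0, 5, 6, 11]
append seq[-1]+seq[4] = 11+0 = 11 → [5, 1, 3, 0, 0, 5, 6, 11, 11]
reverse → [11, 11, 6, 5, 0, 0, 3, 1, 5]
reverse → [5, 1, 3, 0, 0, 5, 6, 11, 11]
sum = 42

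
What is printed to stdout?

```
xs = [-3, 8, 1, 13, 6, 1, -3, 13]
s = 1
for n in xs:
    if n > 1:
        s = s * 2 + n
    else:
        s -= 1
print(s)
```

129

n=-3: not >1, s = 1-1 = 0
n=8: >1, s = 0*2+8 = 8
n=1: not >1, s = 8-1 = 7
n=13: >1, s = 7*2+13 = 27
n=6: >1, s = 27*2+6 = 60
n=1: not >1, s = 60-1 = 59
n=-3: not >1, s = 59-1 = 58
n=13: >1, s = 58*2+13 = 129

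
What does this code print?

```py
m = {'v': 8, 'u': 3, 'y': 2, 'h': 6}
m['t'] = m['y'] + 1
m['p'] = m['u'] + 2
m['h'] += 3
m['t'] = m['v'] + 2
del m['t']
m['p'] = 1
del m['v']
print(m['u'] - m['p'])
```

2

m['t'] = m['y']+1 = 3 → {'v': 8, 'u': 3, 'y': 2, 'h': 6, 't': 3}
m['p'] = m['u']+2 = 5 → {'v': 8, 'u': 3, 'y': 2, 'h': 6, 't': 3, 'p': 5}
m['h'] = 6+3 = 9 → {'v': 8, 'u': 3, 'y': 2, 'h': 9, 't': 3, 'p': 5}
m['t'] = m['v']+2 = 10 → {'v': 8, 'u': 3, 'y': 2, 'h': 9, 't': 10, 'p': 5}
del 't' → {'v': 8, 'u': 3, 'y': 2, 'h': 9, 'p': 5}
m['p'] = 1 → {'v': 8, 'u': 3, 'y': 2, 'h': 9, 'p': 1}
del 'v' → {'u': 3, 'y': 2, 'h': 9, 'p': 1}
m['u']-m['p'] = 3-1 = 2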